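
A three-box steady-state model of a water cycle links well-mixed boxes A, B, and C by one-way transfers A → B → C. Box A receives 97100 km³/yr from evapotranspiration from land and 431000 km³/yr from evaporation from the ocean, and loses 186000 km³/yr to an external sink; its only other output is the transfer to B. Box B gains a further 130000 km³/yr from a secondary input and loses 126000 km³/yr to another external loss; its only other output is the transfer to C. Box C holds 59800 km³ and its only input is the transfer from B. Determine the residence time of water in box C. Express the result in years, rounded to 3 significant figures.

0.173 yr

Box A: F(A→B) = (97100 + 431000) − 186000 = 342100 km³/yr.
Box B: F(B→C) = (342100 + 130000) − 126000 = 346100 km³/yr.
Box C throughput = its input = 346100 km³/yr; τ = 59800 / 346100 = 0.1728 yr.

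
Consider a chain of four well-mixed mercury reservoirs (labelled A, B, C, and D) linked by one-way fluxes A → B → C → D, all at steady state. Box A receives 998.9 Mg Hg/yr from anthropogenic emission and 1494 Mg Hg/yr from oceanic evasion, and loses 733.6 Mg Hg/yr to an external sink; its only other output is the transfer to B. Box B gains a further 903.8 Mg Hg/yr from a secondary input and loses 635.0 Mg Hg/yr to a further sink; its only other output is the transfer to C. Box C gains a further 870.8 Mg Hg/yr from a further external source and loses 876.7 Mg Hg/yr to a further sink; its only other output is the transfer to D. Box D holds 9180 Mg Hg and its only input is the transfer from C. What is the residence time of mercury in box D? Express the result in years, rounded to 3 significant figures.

4.54 yr

Box A: F(A→B) = (998.9 + 1494) − 733.6 = 1759.3 Mg Hg/yr.
Box B: F(B→C) = (1759.3 + 903.8) − 635.0 = 2028.1 Mg Hg/yr.
Box C: F(C→D) = (2028.1 + 870.8) − 876.7 = 2022.2 Mg Hg/yr.
Box D throughput = its input = 2022.2 Mg Hg/yr; τ = 9180 / 2022.2 = 4.540 yr.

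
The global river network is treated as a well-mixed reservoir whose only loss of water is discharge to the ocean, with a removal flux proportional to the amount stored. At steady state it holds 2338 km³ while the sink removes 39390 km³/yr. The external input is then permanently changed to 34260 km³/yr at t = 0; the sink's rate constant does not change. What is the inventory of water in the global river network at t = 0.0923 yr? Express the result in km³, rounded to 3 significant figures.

The sink rate constant is k = F₀/M₀ = 39390/2338 = 16.85 yr⁻¹.
Solving dM/dt = F₁ − kM with M(0) = M₀ gives M(t) = F₁/k + (M₀ − F₁/k)·e^(−kt).
F₁/k = 34260/16.85 = 2033.5 km³; kt = 16.85 × 0.0923 = 1.555, e^(−kt) = 0.2112.
M(0.0923) = 2033.5 + (2338 − 2033.5) × 0.2112 = 2033.5 + 64.30 = 2097.8 km³.

2100 km³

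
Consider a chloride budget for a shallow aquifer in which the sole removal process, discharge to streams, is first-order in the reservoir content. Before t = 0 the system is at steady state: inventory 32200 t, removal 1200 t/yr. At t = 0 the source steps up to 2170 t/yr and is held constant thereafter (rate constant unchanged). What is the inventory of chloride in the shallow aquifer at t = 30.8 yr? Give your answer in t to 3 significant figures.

τ = M₀/F₀ = 32200/1200 = 26.83 yr; rate constant k = 1/τ.
New steady state M_∞ = F₁/k = F₁·τ = 2170 × 26.83 = 58228 t.
M(t) = M_∞ + (M₀ − M_∞)·e^(−t/τ); t/τ = 30.8/26.83 = 1.148, so e^(−t/τ) = 0.3173.
M(t) = 58228 − 26030 × 0.3173 = 49969 t.

50000 t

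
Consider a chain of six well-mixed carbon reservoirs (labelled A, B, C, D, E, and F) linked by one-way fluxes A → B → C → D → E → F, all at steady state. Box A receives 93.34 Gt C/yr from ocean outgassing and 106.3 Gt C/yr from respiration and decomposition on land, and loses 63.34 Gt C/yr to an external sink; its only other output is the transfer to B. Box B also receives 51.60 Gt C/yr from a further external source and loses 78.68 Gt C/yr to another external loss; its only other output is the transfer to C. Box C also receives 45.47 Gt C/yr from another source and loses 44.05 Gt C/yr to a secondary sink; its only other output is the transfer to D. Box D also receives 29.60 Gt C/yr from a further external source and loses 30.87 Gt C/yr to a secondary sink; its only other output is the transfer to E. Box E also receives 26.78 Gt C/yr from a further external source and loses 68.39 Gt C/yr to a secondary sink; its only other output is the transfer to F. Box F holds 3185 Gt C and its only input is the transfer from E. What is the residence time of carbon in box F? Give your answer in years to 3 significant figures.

47.0 yr

Box A: F(A→B) = (93.34 + 106.3) − 63.34 = 136.30 Gt C/yr.
Box B: F(B→C) = (136.30 + 51.60) − 78.68 = 109.22 Gt C/yr.
Box C: F(C→D) = (109.22 + 45.47) − 44.05 = 110.64 Gt C/yr.
Box D: F(D→E) = (110.64 + 29.60) − 30.87 = 109.37 Gt C/yr.
Box E: F(E→F) = (109.37 + 26.78) − 68.39 = 67.760 Gt C/yr.
Box F throughput = its input = 67.760 Gt C/yr; τ = 3185 / 67.760 = 47.00 yr.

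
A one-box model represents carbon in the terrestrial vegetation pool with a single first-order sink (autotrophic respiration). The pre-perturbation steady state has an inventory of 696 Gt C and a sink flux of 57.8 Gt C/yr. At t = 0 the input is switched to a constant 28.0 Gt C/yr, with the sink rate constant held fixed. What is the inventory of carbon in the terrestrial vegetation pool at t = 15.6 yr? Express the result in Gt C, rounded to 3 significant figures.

435 Gt C

τ = M₀/F₀ = 696/57.8 = 12.04 yr; rate constant k = 1/τ.
New steady state M_∞ = F₁/k = F₁·τ = 28.0 × 12.04 = 337.16 Gt C.
M(t) = M_∞ + (M₀ − M_∞)·e^(−t/τ); t/τ = 15.6/12.04 = 1.296, so e^(−t/τ) = 0.2738.
M(t) = 337.16 + 358.8 × 0.2738 = 435.40 Gt C.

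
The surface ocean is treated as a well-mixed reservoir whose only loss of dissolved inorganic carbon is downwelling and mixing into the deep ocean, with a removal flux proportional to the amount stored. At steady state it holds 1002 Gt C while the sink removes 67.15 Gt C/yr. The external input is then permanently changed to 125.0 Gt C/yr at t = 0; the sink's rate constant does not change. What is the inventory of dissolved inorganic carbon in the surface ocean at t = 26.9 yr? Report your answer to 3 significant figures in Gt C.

Residence time τ = M₀/F₀ = 14.92 yr. The eventual steady state is M_∞ = M₀·(F₁/F₀) = 1002 × 125.0/67.15 = 1865.2 Gt C.
The anomaly ΔM(t) = M(t) − M_∞ decays as ΔM₀·e^(−t/τ) with ΔM₀ = 1002 − 1865.2 = −863.2 Gt C.
At t = 26.9 yr, e^(−t/τ) = e^(−1.803) = 0.1648, so ΔM = −142.3 Gt C and M = 1865.2 − 142.3 = 1722.9 Gt C.

1720 Gt C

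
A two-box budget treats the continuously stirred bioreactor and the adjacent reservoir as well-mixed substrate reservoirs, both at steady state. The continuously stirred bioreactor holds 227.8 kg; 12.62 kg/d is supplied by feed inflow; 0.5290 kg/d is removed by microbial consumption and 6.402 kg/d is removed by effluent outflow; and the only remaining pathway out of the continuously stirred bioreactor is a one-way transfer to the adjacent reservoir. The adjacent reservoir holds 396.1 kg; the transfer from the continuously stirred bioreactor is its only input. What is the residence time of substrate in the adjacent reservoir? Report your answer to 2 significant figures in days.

Balance the continuously stirred bioreactor: ΣF_in = 12.620 kg/d.
Transfer to the adjacent reservoir = ΣF_in − (0.5290 + 6.402) = 5.6890 kg/d.
At steady state the output of the adjacent reservoir equals its input, 5.6890 kg/d.
τ = M / F = 396.1 / 5.6890 = 69.63 d.

70 d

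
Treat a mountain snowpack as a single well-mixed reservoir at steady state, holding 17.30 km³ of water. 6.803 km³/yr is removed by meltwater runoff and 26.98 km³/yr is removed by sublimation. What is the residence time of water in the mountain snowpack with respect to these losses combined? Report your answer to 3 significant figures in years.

0.512 yr

Total removal = 6.803 + 26.98 = 33.783 km³/yr.
τ = M / ΣF_out = 17.30 / 33.783 = 0.5121 yr.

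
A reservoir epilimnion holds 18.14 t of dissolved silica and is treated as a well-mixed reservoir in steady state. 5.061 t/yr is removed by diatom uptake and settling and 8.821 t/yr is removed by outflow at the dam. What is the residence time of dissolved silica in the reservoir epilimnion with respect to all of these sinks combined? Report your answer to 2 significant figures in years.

1.3 yr

Total removal flux = 5.061 + 8.821 = 13.882 t/yr.
τ = M / ΣF_out = 18.14 / 13.882 = 1.307 yr.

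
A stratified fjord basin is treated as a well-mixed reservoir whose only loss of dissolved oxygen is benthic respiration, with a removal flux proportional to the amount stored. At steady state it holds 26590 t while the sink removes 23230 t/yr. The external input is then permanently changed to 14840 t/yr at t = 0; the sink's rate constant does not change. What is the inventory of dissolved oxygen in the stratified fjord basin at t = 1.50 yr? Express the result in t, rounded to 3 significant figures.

19600 t

Residence time τ = M₀/F₀ = 1.145 yr. The eventual steady state is M_∞ = M₀·(F₁/F₀) = 26590 × 14840/23230 = 16986 t.
The anomaly ΔM(t) = M(t) − M_∞ decays as ΔM₀·e^(−t/τ) with ΔM₀ = 26590 − 16986 = 9604 t.
At t = 1.50 yr, e^(−t/τ) = e^(−1.310) = 0.2697, so ΔM = 2590 t and M = 16986 + 2590 = 19577 t.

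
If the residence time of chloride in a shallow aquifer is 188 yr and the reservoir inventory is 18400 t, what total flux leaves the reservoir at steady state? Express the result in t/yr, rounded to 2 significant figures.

98 t/yr

F = M / τ = 18400 / 188 = 97.87 t/yr.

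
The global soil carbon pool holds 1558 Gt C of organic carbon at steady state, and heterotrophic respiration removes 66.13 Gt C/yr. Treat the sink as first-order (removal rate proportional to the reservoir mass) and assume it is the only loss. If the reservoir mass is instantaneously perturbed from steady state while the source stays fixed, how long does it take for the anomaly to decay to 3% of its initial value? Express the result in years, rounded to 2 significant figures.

For a linear reservoir the anomaly decays as exp(−t/τ) with τ = M/F = 1558/66.13 = 23.56 yr.
exp(−t/τ) = 0.03 ⇒ t = −τ ln(0.03) = 23.56 × 3.507 = 82.61 yr.

83 yr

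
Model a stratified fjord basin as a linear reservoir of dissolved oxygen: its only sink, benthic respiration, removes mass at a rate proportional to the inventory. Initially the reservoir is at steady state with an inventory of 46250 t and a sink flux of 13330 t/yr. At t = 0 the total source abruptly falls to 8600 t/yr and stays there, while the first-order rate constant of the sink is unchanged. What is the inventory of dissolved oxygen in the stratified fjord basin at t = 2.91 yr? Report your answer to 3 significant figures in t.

The sink rate constant is k = F₀/M₀ = 13330/46250 = 0.2882 yr⁻¹.
Solving dM/dt = F₁ − kM with M(0) = M₀ gives M(t) = F₁/k + (M₀ − F₁/k)·e^(−kt).
F₁/k = 8600/0.2882 = 29839 t; kt = 0.2882 × 2.91 = 0.8387, e^(−kt) = 0.4323.
M(2.91) = 29839 + (46250 − 29839) × 0.4323 = 29839 + 7094 = 36933 t.

36900 t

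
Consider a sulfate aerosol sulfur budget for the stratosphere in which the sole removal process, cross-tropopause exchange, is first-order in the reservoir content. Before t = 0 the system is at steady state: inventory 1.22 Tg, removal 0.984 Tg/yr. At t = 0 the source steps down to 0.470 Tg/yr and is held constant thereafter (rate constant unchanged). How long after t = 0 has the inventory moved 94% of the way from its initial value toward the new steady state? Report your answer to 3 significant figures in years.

τ = M₀/F₀ = 1.22/0.984 = 1.240 yr.
The remaining gap fraction is e^(−t/τ); 94% covered ⇒ e^(−t/τ) = 0.0600.
t = −τ ln(0.0600) = 1.240 × 2.813 = 3.488 yr.

3.49 yr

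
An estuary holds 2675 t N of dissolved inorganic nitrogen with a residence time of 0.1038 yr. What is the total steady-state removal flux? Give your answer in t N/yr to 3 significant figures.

25800 t N/yr

F = M / τ = 2675 / 0.1038 = 25770 t N/yr.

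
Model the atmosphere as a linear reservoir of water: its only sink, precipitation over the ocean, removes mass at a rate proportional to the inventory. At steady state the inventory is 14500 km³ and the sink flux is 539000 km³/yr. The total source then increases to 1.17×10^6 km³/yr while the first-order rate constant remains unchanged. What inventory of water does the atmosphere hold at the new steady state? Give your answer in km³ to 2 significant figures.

Rate constant k = F/M = 539000 / 14500 = 37.17 yr⁻¹.
At the new steady state, source = k·M_new ⇒ M_new = 1.17×10^6 / 37.17 = 31470 km³.
(Equivalently M_new = M × F_new/F_old = 14500 × 1.17×10^6/539000.)

31000 km³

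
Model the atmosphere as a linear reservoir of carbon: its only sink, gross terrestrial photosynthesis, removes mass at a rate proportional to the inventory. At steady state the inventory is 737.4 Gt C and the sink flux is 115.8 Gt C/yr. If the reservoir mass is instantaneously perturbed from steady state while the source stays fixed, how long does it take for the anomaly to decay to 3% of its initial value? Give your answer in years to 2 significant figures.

For a linear reservoir the anomaly decays as exp(−t/τ) with τ = M/F = 737.4/115.8 = 6.368 yr.
exp(−t/τ) = 0.03 ⇒ t = −τ ln(0.03) = 6.368 × 3.507 = 22.33 yr.

22 yr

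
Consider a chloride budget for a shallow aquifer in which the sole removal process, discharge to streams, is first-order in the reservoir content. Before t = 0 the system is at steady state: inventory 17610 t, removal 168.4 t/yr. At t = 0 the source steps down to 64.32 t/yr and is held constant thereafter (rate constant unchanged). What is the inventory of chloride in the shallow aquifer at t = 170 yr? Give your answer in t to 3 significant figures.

The sink rate constant is k = F₀/M₀ = 168.4/17610 = 0.009563 yr⁻¹.
Solving dM/dt = F₁ − kM with M(0) = M₀ gives M(t) = F₁/k + (M₀ − F₁/k)·e^(−kt).
F₁/k = 64.32/0.009563 = 6726.1 t; kt = 0.009563 × 170 = 1.626, e^(−kt) = 0.1968.
M(170) = 6726.1 + (17610 − 6726.1) × 0.1968 = 6726.1 + 2142 = 8867.8 t.

8870 t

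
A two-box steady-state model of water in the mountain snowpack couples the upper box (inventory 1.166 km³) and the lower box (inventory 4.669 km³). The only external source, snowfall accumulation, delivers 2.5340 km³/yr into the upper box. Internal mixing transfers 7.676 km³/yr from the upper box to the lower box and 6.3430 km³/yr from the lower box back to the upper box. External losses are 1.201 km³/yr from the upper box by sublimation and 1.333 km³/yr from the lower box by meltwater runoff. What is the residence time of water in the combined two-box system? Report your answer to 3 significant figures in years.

2.30 yr

Treat the two boxes together as one reservoir: the mixing fluxes between them are internal recycling, so τ = ΣM / Σ(external losses).
M_total = 1.166 + 4.669 = 5.8350 km³.
ΣF_external_out = 1.201 + 1.333 = 2.5340 km³/yr.
τ = M_total / ΣF_ext = 5.8350 / 2.5340 = 2.303 yr.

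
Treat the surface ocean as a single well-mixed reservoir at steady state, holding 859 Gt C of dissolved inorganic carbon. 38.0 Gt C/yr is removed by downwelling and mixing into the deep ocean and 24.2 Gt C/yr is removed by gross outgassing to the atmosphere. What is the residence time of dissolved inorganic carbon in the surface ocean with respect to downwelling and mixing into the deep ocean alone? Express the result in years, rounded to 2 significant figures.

Residence time with respect to a single sink: τ = M / F_sink.
τ = 859 / 38.0 = 22.61 yr.

23 yr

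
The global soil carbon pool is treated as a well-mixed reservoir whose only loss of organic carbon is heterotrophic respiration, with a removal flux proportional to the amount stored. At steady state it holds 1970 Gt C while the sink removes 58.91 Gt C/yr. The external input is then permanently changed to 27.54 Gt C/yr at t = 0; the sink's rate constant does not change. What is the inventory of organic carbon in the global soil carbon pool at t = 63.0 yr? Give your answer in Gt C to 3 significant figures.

1080 Gt C

Residence time τ = M₀/F₀ = 33.44 yr. The eventual steady state is M_∞ = M₀·(F₁/F₀) = 1970 × 27.54/58.91 = 920.96 Gt C.
The anomaly ΔM(t) = M(t) − M_∞ decays as ΔM₀·e^(−t/τ) with ΔM₀ = 1970 − 920.96 = 1049 Gt C.
At t = 63.0 yr, e^(−t/τ) = e^(−1.884) = 0.1520, so ΔM = 159.4 Gt C and M = 920.96 + 159.4 = 1080.4 Gt C.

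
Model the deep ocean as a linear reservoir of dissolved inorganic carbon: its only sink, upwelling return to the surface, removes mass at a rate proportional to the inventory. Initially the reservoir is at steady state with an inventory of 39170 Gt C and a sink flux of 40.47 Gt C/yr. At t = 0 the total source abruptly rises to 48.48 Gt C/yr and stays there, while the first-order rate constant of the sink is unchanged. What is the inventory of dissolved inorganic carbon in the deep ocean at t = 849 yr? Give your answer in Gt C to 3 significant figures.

43700 Gt C

The sink rate constant is k = F₀/M₀ = 40.47/39170 = 0.001033 yr⁻¹.
Solving dM/dt = F₁ − kM with M(0) = M₀ gives M(t) = F₁/k + (M₀ − F₁/k)·e^(−kt).
F₁/k = 48.48/0.001033 = 46923 Gt C; kt = 0.001033 × 849 = 0.8772, e^(−kt) = 0.4160.
M(849) = 46923 + (39170 − 46923) × 0.4160 = 46923 − 3225 = 43698 Gt C.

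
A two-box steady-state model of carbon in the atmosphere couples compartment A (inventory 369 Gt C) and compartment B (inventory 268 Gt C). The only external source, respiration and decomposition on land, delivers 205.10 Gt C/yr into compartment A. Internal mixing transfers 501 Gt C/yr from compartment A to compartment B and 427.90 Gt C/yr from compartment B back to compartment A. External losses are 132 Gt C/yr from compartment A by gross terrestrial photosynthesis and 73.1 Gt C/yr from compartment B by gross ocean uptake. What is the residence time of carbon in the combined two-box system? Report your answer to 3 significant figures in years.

3.11 yr

For the system as a whole, the A↔B exchange is internal and contributes nothing to the throughput; only the external sinks remove mass.
M_total = 369 + 268 = 637.00 Gt C.
ΣF_external_out = 132 + 73.1 = 205.10 Gt C/yr.
τ = M_total / ΣF_ext = 637.00 / 205.10 = 3.106 yr.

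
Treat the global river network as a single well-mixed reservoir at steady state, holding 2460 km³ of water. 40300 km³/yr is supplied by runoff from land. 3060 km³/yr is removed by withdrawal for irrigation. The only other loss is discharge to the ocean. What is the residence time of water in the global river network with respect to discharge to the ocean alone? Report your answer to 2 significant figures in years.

At steady state ΣF_in = ΣF_out.
ΣF_in = 40300 km³/yr.
Discharge to the ocean flux = ΣF_in − (3060) = 40300 − 3060 = 37240 km³/yr.
τ = M / F = 2460 / 37240 = 0.06606 yr.

0.066 yr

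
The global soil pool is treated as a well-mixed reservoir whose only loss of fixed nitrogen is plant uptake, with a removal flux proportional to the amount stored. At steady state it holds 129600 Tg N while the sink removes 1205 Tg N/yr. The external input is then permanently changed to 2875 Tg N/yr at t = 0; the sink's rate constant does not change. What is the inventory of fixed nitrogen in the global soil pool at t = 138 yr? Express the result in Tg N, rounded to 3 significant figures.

259000 Tg N

Residence time τ = M₀/F₀ = 107.6 yr. The eventual steady state is M_∞ = M₀·(F₁/F₀) = 129600 × 2875/1205 = 309210 Tg N.
The anomaly ΔM(t) = M(t) − M_∞ decays as ΔM₀·e^(−t/τ) with ΔM₀ = 129600 − 309210 = −179600 Tg N.
At t = 138 yr, e^(−t/τ) = e^(−1.283) = 0.2772, so ΔM = −49780 Tg N and M = 309210 − 49780 = 259430 Tg N.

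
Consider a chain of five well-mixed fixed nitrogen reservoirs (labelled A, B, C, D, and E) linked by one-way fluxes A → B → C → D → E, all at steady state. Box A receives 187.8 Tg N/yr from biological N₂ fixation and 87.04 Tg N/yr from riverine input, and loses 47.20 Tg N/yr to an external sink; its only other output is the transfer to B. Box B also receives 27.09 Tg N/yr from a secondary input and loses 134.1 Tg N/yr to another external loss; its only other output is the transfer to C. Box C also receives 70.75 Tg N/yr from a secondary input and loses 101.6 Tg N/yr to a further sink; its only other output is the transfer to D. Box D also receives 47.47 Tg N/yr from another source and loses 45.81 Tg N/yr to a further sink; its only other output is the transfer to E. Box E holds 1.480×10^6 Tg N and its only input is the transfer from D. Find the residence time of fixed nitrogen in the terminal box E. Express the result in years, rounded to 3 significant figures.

16200 yr

Box A: F(A→B) = (187.8 + 87.04) − 47.20 = 227.64 Tg N/yr.
Box B: F(B→C) = (227.64 + 27.09) − 134.1 = 120.63 Tg N/yr.
Box C: F(C→D) = (120.63 + 70.75) − 101.6 = 89.780 Tg N/yr.
Box D: F(D→E) = (89.780 + 47.47) − 45.81 = 91.440 Tg N/yr.
Box E throughput = its input = 91.440 Tg N/yr; τ = 1.480×10^6 / 91.440 = 16190 yr.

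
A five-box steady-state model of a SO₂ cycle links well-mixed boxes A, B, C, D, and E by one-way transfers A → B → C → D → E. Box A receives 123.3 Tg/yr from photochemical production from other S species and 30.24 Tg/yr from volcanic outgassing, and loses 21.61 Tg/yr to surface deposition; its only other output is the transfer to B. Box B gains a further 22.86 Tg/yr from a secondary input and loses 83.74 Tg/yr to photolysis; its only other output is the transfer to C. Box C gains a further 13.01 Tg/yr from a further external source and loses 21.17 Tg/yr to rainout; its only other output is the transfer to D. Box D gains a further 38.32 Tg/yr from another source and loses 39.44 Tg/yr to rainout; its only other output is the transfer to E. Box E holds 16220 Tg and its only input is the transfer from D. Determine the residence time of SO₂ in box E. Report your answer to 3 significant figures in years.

Box A: F(A→B) = (123.3 + 30.24) − 21.61 = 131.93 Tg/yr.
Box B: F(B→C) = (131.93 + 22.86) − 83.74 = 71.050 Tg/yr.
Box C: F(C→D) = (71.050 + 13.01) − 21.17 = 62.890 Tg/yr.
Box D: F(D→E) = (62.890 + 38.32) − 39.44 = 61.770 Tg/yr.
Box E throughput = its input = 61.770 Tg/yr; τ = 16220 / 61.770 = 262.6 yr.

263 yr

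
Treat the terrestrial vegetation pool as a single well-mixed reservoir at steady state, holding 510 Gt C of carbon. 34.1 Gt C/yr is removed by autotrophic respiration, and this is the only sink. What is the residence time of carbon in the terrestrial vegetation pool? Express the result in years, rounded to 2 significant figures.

τ = M / F = 510 / 34.1 = 14.96 yr.

15 yr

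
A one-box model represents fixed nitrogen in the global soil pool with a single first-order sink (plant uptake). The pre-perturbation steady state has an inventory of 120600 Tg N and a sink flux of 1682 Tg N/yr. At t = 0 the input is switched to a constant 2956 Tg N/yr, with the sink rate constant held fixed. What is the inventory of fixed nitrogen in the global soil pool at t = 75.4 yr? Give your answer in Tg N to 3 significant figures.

The sink rate constant is k = F₀/M₀ = 1682/120600 = 0.01395 yr⁻¹.
Solving dM/dt = F₁ − kM with M(0) = M₀ gives M(t) = F₁/k + (M₀ − F₁/k)·e^(−kt).
F₁/k = 2956/0.01395 = 211950 Tg N; kt = 0.01395 × 75.4 = 1.052, e^(−kt) = 0.3494.
M(75.4) = 211950 + (120600 − 211950) × 0.3494 = 211950 − 31910 = 180030 Tg N.

180000 Tg N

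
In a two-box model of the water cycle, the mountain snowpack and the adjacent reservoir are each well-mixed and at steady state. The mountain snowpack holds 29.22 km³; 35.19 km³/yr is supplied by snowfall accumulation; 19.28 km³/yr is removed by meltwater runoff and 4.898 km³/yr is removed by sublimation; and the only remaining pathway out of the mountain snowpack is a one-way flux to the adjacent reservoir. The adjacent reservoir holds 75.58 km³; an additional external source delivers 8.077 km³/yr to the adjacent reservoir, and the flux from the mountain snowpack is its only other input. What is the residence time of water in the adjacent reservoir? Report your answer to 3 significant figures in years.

3.96 yr

Balance the mountain snowpack: ΣF_in = 35.190 km³/yr.
Flux to the adjacent reservoir = ΣF_in − (19.28 + 4.898) = 11.012 km³/yr.
Total input to the adjacent reservoir = 11.012 + 8.077 = 19.089 km³/yr; at steady state this equals its total output.
τ = M / F = 75.58 / 19.089 = 3.959 yr.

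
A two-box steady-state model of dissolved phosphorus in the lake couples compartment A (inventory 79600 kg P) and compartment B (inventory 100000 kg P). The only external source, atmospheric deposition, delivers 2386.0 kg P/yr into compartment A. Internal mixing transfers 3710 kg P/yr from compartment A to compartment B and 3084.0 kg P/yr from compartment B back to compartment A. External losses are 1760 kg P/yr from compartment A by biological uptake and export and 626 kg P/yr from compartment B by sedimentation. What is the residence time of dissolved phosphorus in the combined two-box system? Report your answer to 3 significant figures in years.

75.3 yr

Treat the two boxes together as one reservoir: the mixing fluxes between them are internal recycling, so τ = ΣM / Σ(external losses).
M_total = 79600 + 100000 = 179600 kg P.
ΣF_external_out = 1760 + 626 = 2386.0 kg P/yr.
τ = M_total / ΣF_ext = 179600 / 2386.0 = 75.27 yr.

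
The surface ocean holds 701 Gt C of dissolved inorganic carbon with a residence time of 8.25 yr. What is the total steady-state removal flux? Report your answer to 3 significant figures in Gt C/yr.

F = M / τ = 701 / 8.25 = 84.97 Gt C/yr.

85.0 Gt C/yr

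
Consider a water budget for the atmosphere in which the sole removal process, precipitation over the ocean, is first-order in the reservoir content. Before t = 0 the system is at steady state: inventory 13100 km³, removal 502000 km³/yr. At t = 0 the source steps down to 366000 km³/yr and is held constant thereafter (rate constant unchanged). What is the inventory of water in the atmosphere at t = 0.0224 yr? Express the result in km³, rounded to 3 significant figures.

11100 km³

The sink rate constant is k = F₀/M₀ = 502000/13100 = 38.32 yr⁻¹.
Solving dM/dt = F₁ − kM with M(0) = M₀ gives M(t) = F₁/k + (M₀ − F₁/k)·e^(−kt).
F₁/k = 366000/38.32 = 9551.0 km³; kt = 38.32 × 0.0224 = 0.8584, e^(−kt) = 0.4238.
M(0.0224) = 9551.0 + (13100 − 9551.0) × 0.4238 = 9551.0 + 1504 = 11055 km³.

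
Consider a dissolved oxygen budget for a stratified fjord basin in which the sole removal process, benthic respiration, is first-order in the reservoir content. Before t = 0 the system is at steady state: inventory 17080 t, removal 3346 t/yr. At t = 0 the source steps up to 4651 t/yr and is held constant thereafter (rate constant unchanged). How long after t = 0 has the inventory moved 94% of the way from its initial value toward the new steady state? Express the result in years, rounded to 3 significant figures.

τ = M₀/F₀ = 17080/3346 = 5.105 yr.
The remaining gap fraction is e^(−t/τ); 94% covered ⇒ e^(−t/τ) = 0.0600.
t = −τ ln(0.0600) = 5.105 × 2.813 = 14.36 yr.

14.4 yr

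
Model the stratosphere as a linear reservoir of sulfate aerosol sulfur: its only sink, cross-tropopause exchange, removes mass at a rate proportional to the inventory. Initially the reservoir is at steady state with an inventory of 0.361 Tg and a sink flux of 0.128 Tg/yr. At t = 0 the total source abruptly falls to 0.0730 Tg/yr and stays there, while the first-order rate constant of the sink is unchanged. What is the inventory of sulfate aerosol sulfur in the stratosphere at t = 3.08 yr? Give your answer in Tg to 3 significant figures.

0.258 Tg

τ = M₀/F₀ = 0.361/0.128 = 2.820 yr; rate constant k = 1/τ.
New steady state M_∞ = F₁/k = F₁·τ = 0.0730 × 2.820 = 0.20588 Tg.
M(t) = M_∞ + (M₀ − M_∞)·e^(−t/τ); t/τ = 3.08/2.820 = 1.092, so e^(−t/τ) = 0.3355.
M(t) = 0.20588 + 0.1551 × 0.3355 = 0.25793 Tg.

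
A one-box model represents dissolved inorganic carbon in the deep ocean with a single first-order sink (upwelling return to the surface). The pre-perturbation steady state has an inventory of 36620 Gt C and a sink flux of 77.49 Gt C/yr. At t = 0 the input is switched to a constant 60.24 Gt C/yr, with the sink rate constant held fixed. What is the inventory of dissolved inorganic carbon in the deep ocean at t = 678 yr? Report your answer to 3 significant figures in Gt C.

The sink rate constant is k = F₀/M₀ = 77.49/36620 = 0.002116 yr⁻¹.
Solving dM/dt = F₁ − kM with M(0) = M₀ gives M(t) = F₁/k + (M₀ − F₁/k)·e^(−kt).
F₁/k = 60.24/0.002116 = 28468 Gt C; kt = 0.002116 × 678 = 1.435, e^(−kt) = 0.2382.
M(678) = 28468 + (36620 − 28468) × 0.2382 = 28468 + 1942 = 30410 Gt C.

30400 Gt C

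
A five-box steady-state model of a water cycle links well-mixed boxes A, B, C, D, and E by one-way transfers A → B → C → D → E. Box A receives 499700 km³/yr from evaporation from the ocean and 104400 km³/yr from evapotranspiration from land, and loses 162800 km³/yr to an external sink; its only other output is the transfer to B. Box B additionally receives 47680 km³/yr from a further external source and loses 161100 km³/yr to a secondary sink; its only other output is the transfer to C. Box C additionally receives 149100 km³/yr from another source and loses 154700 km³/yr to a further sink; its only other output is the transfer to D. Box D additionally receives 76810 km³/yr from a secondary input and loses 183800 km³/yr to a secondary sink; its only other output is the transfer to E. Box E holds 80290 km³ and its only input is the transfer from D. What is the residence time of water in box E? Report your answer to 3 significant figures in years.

Box A: F(A→B) = (499700 + 104400) − 162800 = 441300 km³/yr.
Box B: F(B→C) = (441300 + 47680) − 161100 = 327880 km³/yr.
Box C: F(C→D) = (327880 + 149100) − 154700 = 322280 km³/yr.
Box D: F(D→E) = (322280 + 76810) − 183800 = 215290 km³/yr.
Box E throughput = its input = 215290 km³/yr; τ = 80290 / 215290 = 0.3729 yr.

0.373 yr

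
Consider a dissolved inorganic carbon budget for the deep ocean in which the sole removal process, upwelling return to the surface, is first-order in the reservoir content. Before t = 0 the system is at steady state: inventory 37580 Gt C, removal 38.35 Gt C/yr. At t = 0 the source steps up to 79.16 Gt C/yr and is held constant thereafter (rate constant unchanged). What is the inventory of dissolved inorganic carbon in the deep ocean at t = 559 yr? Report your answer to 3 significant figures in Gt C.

τ = M₀/F₀ = 37580/38.35 = 979.9 yr; rate constant k = 1/τ.
New steady state M_∞ = F₁/k = F₁·τ = 79.16 × 979.9 = 77571 Gt C.
M(t) = M_∞ + (M₀ − M_∞)·e^(−t/τ); t/τ = 559/979.9 = 0.5705, so e^(−t/τ) = 0.5653.
M(t) = 77571 − 39990 × 0.5653 = 54965 Gt C.

55000 Gt C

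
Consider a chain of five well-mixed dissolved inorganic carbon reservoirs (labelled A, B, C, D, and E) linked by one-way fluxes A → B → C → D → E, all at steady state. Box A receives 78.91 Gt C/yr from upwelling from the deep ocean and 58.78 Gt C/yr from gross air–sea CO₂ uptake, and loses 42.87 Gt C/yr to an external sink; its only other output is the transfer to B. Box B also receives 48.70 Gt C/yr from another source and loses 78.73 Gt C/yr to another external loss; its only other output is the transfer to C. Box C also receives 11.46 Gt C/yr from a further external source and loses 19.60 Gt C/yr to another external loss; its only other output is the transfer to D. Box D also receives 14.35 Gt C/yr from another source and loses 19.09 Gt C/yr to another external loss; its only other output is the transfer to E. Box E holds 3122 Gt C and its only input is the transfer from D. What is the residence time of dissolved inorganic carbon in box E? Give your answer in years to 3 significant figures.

Box A: F(A→B) = (78.91 + 58.78) − 42.87 = 94.820 Gt C/yr.
Box B: F(B→C) = (94.820 + 48.70) − 78.73 = 64.790 Gt C/yr.
Box C: F(C→D) = (64.790 + 11.46) − 19.60 = 56.650 Gt C/yr.
Box D: F(D→E) = (56.650 + 14.35) − 19.09 = 51.910 Gt C/yr.
Box E throughput = its input = 51.910 Gt C/yr; τ = 3122 / 51.910 = 60.14 yr.

60.1 yr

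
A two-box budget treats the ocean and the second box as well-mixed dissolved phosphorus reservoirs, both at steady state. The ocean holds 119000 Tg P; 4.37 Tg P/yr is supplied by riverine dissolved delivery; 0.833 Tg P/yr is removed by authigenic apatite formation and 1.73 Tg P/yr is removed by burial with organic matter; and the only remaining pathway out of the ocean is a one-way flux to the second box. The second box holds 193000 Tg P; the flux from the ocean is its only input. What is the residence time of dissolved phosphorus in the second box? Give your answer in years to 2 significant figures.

Balance the ocean: ΣF_in = 4.3700 Tg P/yr.
Flux to the second box = ΣF_in − (0.833 + 1.73) = 1.8070 Tg P/yr.
At steady state the output of the second box equals its input, 1.8070 Tg P/yr.
τ = M / F = 193000 / 1.8070 = 106800 yr.

110000 yr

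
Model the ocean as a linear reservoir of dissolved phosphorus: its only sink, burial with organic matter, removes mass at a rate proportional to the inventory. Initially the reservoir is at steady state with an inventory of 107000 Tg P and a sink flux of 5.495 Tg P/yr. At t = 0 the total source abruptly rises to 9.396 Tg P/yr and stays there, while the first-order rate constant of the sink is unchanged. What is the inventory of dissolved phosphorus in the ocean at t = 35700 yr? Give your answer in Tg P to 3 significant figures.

τ = M₀/F₀ = 107000/5.495 = 19470 yr; rate constant k = 1/τ.
New steady state M_∞ = F₁/k = F₁·τ = 9.396 × 19470 = 182960 Tg P.
M(t) = M_∞ + (M₀ − M_∞)·e^(−t/τ); t/τ = 35700/19470 = 1.833, so e^(−t/τ) = 0.1599.
M(t) = 182960 − 75960 × 0.1599 = 170820 Tg P.

171000 Tg P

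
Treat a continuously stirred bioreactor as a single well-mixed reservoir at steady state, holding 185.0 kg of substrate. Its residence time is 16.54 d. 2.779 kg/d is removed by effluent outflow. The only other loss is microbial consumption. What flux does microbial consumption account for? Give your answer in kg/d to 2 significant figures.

8.4 kg/d

Total removal F = M/τ = 185.0 / 16.54 = 11.19 kg/d.
Microbial consumption = F − (2.779) = 11.19 − 2.779 = 8.406 kg/d.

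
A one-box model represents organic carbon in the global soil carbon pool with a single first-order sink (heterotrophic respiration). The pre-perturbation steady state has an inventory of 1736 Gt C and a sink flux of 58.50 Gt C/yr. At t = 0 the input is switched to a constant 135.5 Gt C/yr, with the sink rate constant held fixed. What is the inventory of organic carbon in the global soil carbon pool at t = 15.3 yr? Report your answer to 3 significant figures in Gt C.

Residence time τ = M₀/F₀ = 29.68 yr. The eventual steady state is M_∞ = M₀·(F₁/F₀) = 1736 × 135.5/58.50 = 4021.0 Gt C.
The anomaly ΔM(t) = M(t) − M_∞ decays as ΔM₀·e^(−t/τ) with ΔM₀ = 1736 − 4021.0 = −2285 Gt C.
At t = 15.3 yr, e^(−t/τ) = e^(−0.5156) = 0.5972, so ΔM = −1364 Gt C and M = 4021.0 − 1364 = 2656.5 Gt C.

2660 Gt C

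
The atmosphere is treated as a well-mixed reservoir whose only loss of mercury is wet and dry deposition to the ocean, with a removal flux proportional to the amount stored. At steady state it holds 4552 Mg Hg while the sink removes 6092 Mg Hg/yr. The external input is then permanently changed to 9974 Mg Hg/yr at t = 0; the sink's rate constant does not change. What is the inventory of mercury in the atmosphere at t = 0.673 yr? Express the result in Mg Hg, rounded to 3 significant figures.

6270 Mg Hg

τ = M₀/F₀ = 4552/6092 = 0.7472 yr; rate constant k = 1/τ.
New steady state M_∞ = F₁/k = F₁·τ = 9974 × 0.7472 = 7452.7 Mg Hg.
M(t) = M_∞ + (M₀ − M_∞)·e^(−t/τ); t/τ = 0.673/0.7472 = 0.9007, so e^(−t/τ) = 0.4063.
M(t) = 7452.7 − 2901 × 0.4063 = 6274.2 Mg Hg.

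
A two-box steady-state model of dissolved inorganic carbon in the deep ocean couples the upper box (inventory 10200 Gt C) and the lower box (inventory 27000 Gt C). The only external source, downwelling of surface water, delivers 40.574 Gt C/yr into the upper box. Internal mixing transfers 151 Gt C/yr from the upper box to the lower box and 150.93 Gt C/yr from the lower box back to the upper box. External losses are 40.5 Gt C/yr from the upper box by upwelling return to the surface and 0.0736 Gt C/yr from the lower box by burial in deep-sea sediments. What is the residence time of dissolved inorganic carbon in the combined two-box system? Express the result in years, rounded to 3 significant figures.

Treat the two boxes together as one reservoir: the mixing fluxes between them are internal recycling, so τ = ΣM / Σ(external losses).
M_total = 10200 + 27000 = 37200 Gt C.
ΣF_external_out = 40.5 + 0.0736 = 40.574 Gt C/yr.
τ = M_total / ΣF_ext = 37200 / 40.574 = 916.9 yr.

917 yr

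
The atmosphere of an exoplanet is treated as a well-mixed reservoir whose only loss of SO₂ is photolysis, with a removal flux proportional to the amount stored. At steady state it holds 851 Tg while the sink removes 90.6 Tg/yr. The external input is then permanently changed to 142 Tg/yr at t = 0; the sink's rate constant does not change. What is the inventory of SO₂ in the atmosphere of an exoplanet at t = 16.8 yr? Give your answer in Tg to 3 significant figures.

1250 Tg

τ = M₀/F₀ = 851/90.6 = 9.393 yr; rate constant k = 1/τ.
New steady state M_∞ = F₁/k = F₁·τ = 142 × 9.393 = 1333.8 Tg.
M(t) = M_∞ + (M₀ − M_∞)·e^(−t/τ); t/τ = 16.8/9.393 = 1.789, so e^(−t/τ) = 0.1672.
M(t) = 1333.8 − 482.8 × 0.1672 = 1253.1 Tg.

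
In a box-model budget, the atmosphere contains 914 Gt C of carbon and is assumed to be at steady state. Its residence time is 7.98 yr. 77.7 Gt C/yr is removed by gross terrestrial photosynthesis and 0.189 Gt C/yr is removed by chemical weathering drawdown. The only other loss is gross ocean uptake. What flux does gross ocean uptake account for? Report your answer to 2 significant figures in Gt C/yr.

37 Gt C/yr

Total removal F = M/τ = 914 / 7.98 = 114.5 Gt C/yr.
Gross ocean uptake = F − (77.7 + 0.189) = 114.5 − 77.89 = 36.65 Gt C/yr.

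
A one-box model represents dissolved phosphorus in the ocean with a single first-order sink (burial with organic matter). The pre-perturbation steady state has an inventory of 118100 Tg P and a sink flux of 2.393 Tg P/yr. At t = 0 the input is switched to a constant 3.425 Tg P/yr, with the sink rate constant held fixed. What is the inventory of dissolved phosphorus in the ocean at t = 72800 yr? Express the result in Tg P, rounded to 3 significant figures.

The sink rate constant is k = F₀/M₀ = 2.393/118100 = 2.026×10^-5 yr⁻¹.
Solving dM/dt = F₁ − kM with M(0) = M₀ gives M(t) = F₁/k + (M₀ − F₁/k)·e^(−kt).
F₁/k = 3.425/2.026×10^-5 = 169030 Tg P; kt = 2.026×10^-5 × 72800 = 1.475, e^(−kt) = 0.2288.
M(72800) = 169030 + (118100 − 169030) × 0.2288 = 169030 − 11650 = 157380 Tg P.

157000 Tg P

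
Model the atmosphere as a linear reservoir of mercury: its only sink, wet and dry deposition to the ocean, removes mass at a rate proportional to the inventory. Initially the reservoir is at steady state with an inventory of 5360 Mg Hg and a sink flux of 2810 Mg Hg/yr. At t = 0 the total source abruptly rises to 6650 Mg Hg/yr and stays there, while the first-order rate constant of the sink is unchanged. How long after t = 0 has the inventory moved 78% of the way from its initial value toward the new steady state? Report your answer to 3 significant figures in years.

2.89 yr

τ = M₀/F₀ = 5360/2810 = 1.907 yr.
The remaining gap fraction is e^(−t/τ); 78% covered ⇒ e^(−t/τ) = 0.220.
t = −τ ln(0.220) = 1.907 × 1.514 = 2.888 yr.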